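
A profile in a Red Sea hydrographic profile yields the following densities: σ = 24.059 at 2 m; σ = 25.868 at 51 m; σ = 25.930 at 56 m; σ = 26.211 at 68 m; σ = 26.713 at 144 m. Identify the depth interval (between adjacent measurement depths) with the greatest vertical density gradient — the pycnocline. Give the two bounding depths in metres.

Compute the density gradient over each adjacent pair:
  2–51 m: Δρ/Δz = 1.809/49 = 0.037 kg m⁻⁴
  51–56 m: Δρ/Δz = 0.062/5 = 0.012 kg m⁻⁴
  56–68 m: Δρ/Δz = 0.281/12 = 0.023 kg m⁻⁴
  68–144 m: Δρ/Δz = 0.502/76 = 6.6 × 10⁻³ kg m⁻⁴
The largest gradient is in the 2–51 m interval — the pycnocline.

2–51 m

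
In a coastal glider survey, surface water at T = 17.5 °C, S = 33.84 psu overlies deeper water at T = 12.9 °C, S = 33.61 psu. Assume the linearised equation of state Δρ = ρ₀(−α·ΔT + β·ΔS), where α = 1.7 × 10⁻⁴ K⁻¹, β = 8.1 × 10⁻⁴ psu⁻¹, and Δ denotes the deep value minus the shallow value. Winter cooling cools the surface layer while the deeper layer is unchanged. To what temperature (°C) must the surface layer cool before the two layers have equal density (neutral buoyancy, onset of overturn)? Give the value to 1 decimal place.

14.0 °C

Neutral buoyancy requires Δρ = 0, i.e. −α(T_deep − T_surf′) + β(S_deep − S_surf) = 0.
T_surf′ = T_deep − (β/α)·ΔS = 12.9 − (8.1 × 10⁻⁴/1.7 × 10⁻⁴)·(-0.23) = 13.996 °C.
Cooling required: 17.5 − (13.996) = 3.504 °C.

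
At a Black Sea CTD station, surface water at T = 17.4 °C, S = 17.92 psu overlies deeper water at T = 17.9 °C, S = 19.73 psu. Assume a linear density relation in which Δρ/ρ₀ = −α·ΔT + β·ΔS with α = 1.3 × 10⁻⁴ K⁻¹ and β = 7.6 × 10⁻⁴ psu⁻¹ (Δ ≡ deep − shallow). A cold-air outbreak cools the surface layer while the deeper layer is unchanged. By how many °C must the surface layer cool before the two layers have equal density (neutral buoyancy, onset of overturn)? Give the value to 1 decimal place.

Neutral buoyancy requires Δρ = 0, i.e. −α(T_deep − T_surf′) + β(S_deep − S_surf) = 0.
T_surf′ = T_deep − (β/α)·ΔS = 17.9 − (7.6 × 10⁻⁴/1.3 × 10⁻⁴)·(+1.81) = 7.318 °C.
Cooling required: 17.4 − (7.318) = 10.082 °C.

10.1 °C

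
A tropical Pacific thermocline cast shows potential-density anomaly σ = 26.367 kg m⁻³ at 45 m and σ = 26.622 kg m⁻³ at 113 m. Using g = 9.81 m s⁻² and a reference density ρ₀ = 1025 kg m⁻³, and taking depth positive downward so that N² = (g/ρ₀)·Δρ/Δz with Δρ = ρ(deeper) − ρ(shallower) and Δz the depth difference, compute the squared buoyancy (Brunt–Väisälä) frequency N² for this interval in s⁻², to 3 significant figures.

Δρ = 1026.622 − 1026.367 = 0.255 kg m⁻³ over Δz = 113 − 45 = 68 m.
N² = (9.81/1025) × (0.255/68) = 3.5890 × 10⁻⁵ s⁻² ≈ 3.59 × 10⁻⁵ s⁻².

3.59 × 10⁻⁵ s⁻²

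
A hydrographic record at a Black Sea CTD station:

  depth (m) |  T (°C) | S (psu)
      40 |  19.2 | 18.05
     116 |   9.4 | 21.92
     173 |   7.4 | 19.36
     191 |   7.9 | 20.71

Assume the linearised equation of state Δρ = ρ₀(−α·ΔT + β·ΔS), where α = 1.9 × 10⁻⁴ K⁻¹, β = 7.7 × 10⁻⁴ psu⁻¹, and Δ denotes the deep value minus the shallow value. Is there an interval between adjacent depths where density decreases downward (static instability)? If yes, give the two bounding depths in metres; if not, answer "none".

Evaluate Δρ/ρ₀ = −αΔT + βΔS across each adjacent pair:
  40–116 m: −αΔT+βΔS = −(1.9 × 10⁻⁴)(-9.8)+(7.7 × 10⁻⁴)(+3.87) = 4.8 × 10⁻³ → stable
  116–173 m: −αΔT+βΔS = −(1.9 × 10⁻⁴)(-2.0)+(7.7 × 10⁻⁴)(-2.56) = -1.6 × 10⁻³ → UNSTABLE
  173–191 m: −αΔT+βΔS = −(1.9 × 10⁻⁴)(+0.5)+(7.7 × 10⁻⁴)(+1.35) = 9.4 × 10⁻⁴ → stable
The 116–173 m interval has Δρ < 0: lighter water underlies denser water.

116–173 m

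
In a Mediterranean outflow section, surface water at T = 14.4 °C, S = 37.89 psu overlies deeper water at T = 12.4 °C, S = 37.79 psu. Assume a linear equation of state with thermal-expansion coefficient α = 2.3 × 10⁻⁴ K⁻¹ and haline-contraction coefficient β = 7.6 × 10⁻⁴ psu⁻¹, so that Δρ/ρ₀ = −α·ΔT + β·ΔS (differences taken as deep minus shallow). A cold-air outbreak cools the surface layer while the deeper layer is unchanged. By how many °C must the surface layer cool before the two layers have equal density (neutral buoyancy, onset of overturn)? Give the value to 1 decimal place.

1.7 °C

Neutral buoyancy requires Δρ = 0, i.e. −α(T_deep − T_surf′) + β(S_deep − S_surf) = 0.
T_surf′ = T_deep − (β/α)·ΔS = 12.4 − (7.6 × 10⁻⁴/2.3 × 10⁻⁴)·(-0.10) = 12.730 °C.
Cooling required: 14.4 − (12.730) = 1.670 °C.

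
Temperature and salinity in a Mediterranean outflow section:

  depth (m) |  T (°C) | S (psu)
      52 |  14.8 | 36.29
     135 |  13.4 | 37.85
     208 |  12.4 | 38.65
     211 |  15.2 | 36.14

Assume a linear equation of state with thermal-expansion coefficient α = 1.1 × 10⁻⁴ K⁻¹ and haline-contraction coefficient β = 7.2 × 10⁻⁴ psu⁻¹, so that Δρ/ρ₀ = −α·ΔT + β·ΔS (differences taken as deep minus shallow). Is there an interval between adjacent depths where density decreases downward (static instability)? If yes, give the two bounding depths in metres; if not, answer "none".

Evaluate Δρ/ρ₀ = −αΔT + βΔS across each adjacent pair:
  52–135 m: −αΔT+βΔS = −(1.1 × 10⁻⁴)(-1.4)+(7.2 × 10⁻⁴)(+1.56) = 1.3 × 10⁻³ → stable
  135–208 m: −αΔT+βΔS = −(1.1 × 10⁻⁴)(-1.0)+(7.2 × 10⁻⁴)(+0.80) = 6.9 × 10⁻⁴ → stable
  208–211 m: −αΔT+βΔS = −(1.1 × 10⁻⁴)(+2.8)+(7.2 × 10⁻⁴)(-2.51) = -2.1 × 10⁻³ → UNSTABLE
The 208–211 m interval has Δρ < 0: lighter water underlies denser water.

208–211 m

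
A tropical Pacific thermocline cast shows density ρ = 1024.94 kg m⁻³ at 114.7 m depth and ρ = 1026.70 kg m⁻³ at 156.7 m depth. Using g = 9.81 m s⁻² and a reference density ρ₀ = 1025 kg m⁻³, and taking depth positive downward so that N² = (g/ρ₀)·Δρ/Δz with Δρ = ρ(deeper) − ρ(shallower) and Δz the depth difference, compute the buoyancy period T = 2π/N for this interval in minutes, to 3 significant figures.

Δρ = 1026.70 − 1024.94 = 1.76 kg m⁻³ over Δz = 156.7 − 114.7 = 42 m.
N² = (9.81/1025) × (1.76/42) = 4.0106 × 10⁻⁴ s⁻².
N = √(4.0106 × 10⁻⁴) = 0.020026 rad s⁻¹, so T = 2π/N = 313.75 s = 5.2292 min ≈ 5.23 min.

5.23 min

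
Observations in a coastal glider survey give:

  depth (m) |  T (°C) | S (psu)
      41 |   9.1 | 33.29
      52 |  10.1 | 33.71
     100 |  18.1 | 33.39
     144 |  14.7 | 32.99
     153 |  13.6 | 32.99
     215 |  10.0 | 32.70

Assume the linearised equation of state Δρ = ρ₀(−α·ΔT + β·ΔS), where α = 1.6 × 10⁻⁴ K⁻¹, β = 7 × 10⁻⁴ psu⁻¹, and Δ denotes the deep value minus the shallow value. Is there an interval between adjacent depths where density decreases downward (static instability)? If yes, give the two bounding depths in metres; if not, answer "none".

52–100 m

Evaluate Δρ/ρ₀ = −αΔT + βΔS across each adjacent pair:
  41–52 m: −αΔT+βΔS = −(1.6 × 10⁻⁴)(+1.0)+(7 × 10⁻⁴)(+0.42) = 1.3 × 10⁻⁴ → stable
  52–100 m: −αΔT+βΔS = −(1.6 × 10⁻⁴)(+8.0)+(7 × 10⁻⁴)(-0.32) = -1.5 × 10⁻³ → UNSTABLE
  100–144 m: −αΔT+βΔS = −(1.6 × 10⁻⁴)(-3.4)+(7 × 10⁻⁴)(-0.40) = 2.6 × 10⁻⁴ → stable
  144–153 m: −αΔT+βΔS = −(1.6 × 10⁻⁴)(-1.1)+(7 × 10⁻⁴)(+0.00) = 1.8 × 10⁻⁴ → stable
  153–215 m: −αΔT+βΔS = −(1.6 × 10⁻⁴)(-3.6)+(7 × 10⁻⁴)(-0.29) = 3.7 × 10⁻⁴ → stable
The 52–100 m interval has Δρ < 0: lighter water underlies denser water.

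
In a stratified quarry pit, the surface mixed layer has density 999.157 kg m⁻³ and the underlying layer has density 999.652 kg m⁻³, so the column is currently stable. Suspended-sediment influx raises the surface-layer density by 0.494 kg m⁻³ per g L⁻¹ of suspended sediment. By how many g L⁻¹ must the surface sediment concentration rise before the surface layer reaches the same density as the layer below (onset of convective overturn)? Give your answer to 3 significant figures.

Density deficit of the surface layer: 999.652 − 999.157 = 0.495 kg m⁻³.
Required change = 0.495 / 0.494 = 1.00 g L⁻¹.

1.00 g L⁻¹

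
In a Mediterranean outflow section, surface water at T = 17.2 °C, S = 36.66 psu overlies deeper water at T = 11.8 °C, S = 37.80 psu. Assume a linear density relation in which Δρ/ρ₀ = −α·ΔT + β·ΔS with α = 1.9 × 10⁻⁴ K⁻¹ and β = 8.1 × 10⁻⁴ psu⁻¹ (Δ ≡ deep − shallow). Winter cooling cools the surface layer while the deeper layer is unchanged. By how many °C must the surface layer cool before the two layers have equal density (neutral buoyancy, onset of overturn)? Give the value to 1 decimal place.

10.3 °C

Neutral buoyancy requires Δρ = 0, i.e. −α(T_deep − T_surf′) + β(S_deep − S_surf) = 0.
T_surf′ = T_deep − (β/α)·ΔS = 11.8 − (8.1 × 10⁻⁴/1.9 × 10⁻⁴)·(+1.14) = 6.940 °C.
Cooling required: 17.2 − (6.940) = 10.260 °C.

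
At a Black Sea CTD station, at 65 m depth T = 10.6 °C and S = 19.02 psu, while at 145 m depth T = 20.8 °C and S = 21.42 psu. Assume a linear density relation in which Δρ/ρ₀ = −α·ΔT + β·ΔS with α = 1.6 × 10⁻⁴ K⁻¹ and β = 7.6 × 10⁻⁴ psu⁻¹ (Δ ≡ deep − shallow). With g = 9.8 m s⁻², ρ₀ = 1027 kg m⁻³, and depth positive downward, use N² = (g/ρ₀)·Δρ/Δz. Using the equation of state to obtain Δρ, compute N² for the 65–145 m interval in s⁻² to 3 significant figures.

2.35 × 10⁻⁵ s⁻²

ΔT = +10.2 K, ΔS = +2.40 psu (deep − shallow).
Δρ/ρ₀ = −αΔT + βΔS = -1.632 × 10⁻³ + 1.824 × 10⁻³ = 1.92 × 10⁻⁴, so Δρ ≈ 0.1972 kg m⁻³.
N² = (g/ρ₀)·Δρ/Δz = g·(Δρ/ρ₀)/Δz = 9.8 × 1.92 × 10⁻⁴ / 80 = 2.3520 × 10⁻⁵ s⁻² ≈ 2.35 × 10⁻⁵ s⁻².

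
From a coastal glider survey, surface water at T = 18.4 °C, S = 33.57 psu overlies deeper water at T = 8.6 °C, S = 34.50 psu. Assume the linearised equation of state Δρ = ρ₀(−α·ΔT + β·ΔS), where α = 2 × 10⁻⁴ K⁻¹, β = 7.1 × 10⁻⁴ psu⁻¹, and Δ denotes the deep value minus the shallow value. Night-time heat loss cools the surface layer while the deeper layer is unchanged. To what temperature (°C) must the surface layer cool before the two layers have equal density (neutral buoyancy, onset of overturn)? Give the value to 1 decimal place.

5.3 °C

Neutral buoyancy requires Δρ = 0, i.e. −α(T_deep − T_surf′) + β(S_deep − S_surf) = 0.
T_surf′ = T_deep − (β/α)·ΔS = 8.6 − (7.1 × 10⁻⁴/2 × 10⁻⁴)·(+0.93) = 5.298 °C.
Cooling required: 18.4 − (5.298) = 13.102 °C.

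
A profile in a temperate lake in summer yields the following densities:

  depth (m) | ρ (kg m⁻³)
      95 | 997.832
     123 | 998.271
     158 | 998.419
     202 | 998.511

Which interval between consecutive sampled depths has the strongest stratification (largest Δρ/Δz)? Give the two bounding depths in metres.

95–123 m

Compute the density gradient over each adjacent pair:
  95–123 m: Δρ/Δz = 0.439/28 = 0.016 kg m⁻⁴
  123–158 m: Δρ/Δz = 0.148/35 = 4.2 × 10⁻³ kg m⁻⁴
  158–202 m: Δρ/Δz = 0.092/44 = 2.1 × 10⁻³ kg m⁻⁴
The largest gradient is in the 95–123 m interval — the pycnocline.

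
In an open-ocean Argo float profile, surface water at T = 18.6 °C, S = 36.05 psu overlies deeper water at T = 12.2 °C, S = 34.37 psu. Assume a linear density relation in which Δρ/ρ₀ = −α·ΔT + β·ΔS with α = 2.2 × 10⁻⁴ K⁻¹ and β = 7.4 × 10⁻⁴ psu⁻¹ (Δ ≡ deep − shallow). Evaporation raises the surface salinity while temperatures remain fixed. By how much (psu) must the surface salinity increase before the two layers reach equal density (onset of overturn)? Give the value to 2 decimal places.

0.22 psu

Neutral buoyancy requires −α(T_deep − T_surf) + β(S_deep − S_surf′) = 0.
S_surf′ = S_deep − (α/β)·ΔT = 34.37 − (2.2 × 10⁻⁴/7.4 × 10⁻⁴)·(-6.4) = 36.2727 psu.
Increase required: 36.2727 − 36.05 = 0.2227 psu.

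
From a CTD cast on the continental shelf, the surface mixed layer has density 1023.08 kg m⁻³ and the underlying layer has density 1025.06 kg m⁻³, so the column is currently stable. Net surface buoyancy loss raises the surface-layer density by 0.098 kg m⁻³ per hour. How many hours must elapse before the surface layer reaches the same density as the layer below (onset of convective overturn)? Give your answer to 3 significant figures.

Density deficit of the surface layer: 1025.06 − 1023.08 = 1.98 kg m⁻³.
Required change = 1.98 / 0.098 = 20.2 hours.

20.2 hours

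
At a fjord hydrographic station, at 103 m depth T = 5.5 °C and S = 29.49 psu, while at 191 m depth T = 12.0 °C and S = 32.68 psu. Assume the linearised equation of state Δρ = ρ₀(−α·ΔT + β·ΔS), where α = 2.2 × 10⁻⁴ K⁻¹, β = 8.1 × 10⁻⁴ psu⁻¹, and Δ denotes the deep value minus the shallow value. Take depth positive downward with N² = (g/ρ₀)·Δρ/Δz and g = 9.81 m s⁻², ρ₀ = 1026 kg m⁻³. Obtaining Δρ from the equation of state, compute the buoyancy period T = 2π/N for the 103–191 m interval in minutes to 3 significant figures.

9.23 min

ΔT = +6.5 K, ΔS = +3.19 psu (deep − shallow).
Δρ/ρ₀ = −αΔT + βΔS = -1.43 × 10⁻³ + 2.5839 × 10⁻³ = 1.1539 × 10⁻³, so Δρ ≈ 1.184 kg m⁻³.
N² = (g/ρ₀)·Δρ/Δz = g·(Δρ/ρ₀)/Δz = 9.81 × 1.1539 × 10⁻³ / 88 = 1.2863 × 10⁻⁴ s⁻².
N = √(1.2863 × 10⁻⁴) = 0.011342 rad s⁻¹ → T = 2π/N = 553.98 s = 9.2330 min ≈ 9.23 min.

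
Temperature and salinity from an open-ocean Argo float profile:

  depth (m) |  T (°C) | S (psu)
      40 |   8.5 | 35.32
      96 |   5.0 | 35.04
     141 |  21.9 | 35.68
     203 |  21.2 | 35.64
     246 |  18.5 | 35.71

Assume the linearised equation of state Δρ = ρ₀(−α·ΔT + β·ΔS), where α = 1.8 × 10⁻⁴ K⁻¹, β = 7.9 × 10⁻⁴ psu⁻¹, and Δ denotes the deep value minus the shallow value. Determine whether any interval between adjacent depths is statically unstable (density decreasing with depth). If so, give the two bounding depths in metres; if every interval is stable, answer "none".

96–141 m

Evaluate Δρ/ρ₀ = −αΔT + βΔS across each adjacent pair:
  40–96 m: −αΔT+βΔS = −(1.8 × 10⁻⁴)(-3.5)+(7.9 × 10⁻⁴)(-0.28) = 4.1 × 10⁻⁴ → stable
  96–141 m: −αΔT+βΔS = −(1.8 × 10⁻⁴)(+16.9)+(7.9 × 10⁻⁴)(+0.64) = -2.5 × 10⁻³ → UNSTABLE
  141–203 m: −αΔT+βΔS = −(1.8 × 10⁻⁴)(-0.7)+(7.9 × 10⁻⁴)(-0.04) = 9.4 × 10⁻⁵ → stable
  203–246 m: −αΔT+βΔS = −(1.8 × 10⁻⁴)(-2.7)+(7.9 × 10⁻⁴)(+0.07) = 5.4 × 10⁻⁴ → stable
The 96–141 m interval has Δρ < 0: lighter water underlies denser water.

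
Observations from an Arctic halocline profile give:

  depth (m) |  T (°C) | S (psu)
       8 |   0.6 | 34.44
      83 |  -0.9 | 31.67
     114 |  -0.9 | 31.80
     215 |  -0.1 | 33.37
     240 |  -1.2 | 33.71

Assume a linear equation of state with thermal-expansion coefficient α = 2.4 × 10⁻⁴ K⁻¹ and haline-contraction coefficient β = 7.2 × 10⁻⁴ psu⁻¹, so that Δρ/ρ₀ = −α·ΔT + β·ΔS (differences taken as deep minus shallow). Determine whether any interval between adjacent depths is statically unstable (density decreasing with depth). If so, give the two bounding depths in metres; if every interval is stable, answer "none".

Evaluate Δρ/ρ₀ = −αΔT + βΔS across each adjacent pair:
  8–83 m: −αΔT+βΔS = −(2.4 × 10⁻⁴)(-1.5)+(7.2 × 10⁻⁴)(-2.77) = -1.6 × 10⁻³ → UNSTABLE
  83–114 m: −αΔT+βΔS = −(2.4 × 10⁻⁴)(+0.0)+(7.2 × 10⁻⁴)(+0.13) = 9.4 × 10⁻⁵ → stable
  114–215 m: −αΔT+βΔS = −(2.4 × 10⁻⁴)(+0.8)+(7.2 × 10⁻⁴)(+1.57) = 9.4 × 10⁻⁴ → stable
  215–240 m: −αΔT+βΔS = −(2.4 × 10⁻⁴)(-1.1)+(7.2 × 10⁻⁴)(+0.34) = 5.1 × 10⁻⁴ → stable
The 8–83 m interval has Δρ < 0: lighter water underlies denser water.

8–83 m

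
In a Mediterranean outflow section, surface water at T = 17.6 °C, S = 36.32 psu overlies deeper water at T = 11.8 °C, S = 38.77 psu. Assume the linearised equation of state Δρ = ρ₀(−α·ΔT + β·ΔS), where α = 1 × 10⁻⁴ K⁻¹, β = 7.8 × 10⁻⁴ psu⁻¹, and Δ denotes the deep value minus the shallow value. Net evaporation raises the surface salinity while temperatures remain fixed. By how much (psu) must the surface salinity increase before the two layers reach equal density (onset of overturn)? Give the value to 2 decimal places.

3.19 psu

Neutral buoyancy requires −α(T_deep − T_surf) + β(S_deep − S_surf′) = 0.
S_surf′ = S_deep − (α/β)·ΔT = 38.77 − (1 × 10⁻⁴/7.8 × 10⁻⁴)·(-5.8) = 39.5136 psu.
Increase required: 39.5136 − 36.32 = 3.1936 psu.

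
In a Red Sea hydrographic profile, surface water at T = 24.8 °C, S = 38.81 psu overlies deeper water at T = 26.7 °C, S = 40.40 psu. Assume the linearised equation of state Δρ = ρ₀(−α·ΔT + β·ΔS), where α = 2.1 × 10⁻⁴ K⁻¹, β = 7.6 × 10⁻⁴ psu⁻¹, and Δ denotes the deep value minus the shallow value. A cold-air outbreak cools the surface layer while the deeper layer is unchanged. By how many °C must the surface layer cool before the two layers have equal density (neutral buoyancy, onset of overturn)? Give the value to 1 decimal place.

Neutral buoyancy requires Δρ = 0, i.e. −α(T_deep − T_surf′) + β(S_deep − S_surf) = 0.
T_surf′ = T_deep − (β/α)·ΔS = 26.7 − (7.6 × 10⁻⁴/2.1 × 10⁻⁴)·(+1.59) = 20.946 °C.
Cooling required: 24.8 − (20.946) = 3.854 °C.

3.9 °C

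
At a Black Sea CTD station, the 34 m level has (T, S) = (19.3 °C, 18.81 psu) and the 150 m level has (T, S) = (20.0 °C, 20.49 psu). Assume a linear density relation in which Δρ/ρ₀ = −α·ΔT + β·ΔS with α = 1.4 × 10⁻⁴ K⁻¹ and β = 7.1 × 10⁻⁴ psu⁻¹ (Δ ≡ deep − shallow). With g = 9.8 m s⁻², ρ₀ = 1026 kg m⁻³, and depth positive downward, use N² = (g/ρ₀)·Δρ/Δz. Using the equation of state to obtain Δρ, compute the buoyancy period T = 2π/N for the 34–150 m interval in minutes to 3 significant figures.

10.9 min

ΔT = +0.7 K, ΔS = +1.68 psu (deep − shallow).
Δρ/ρ₀ = −αΔT + βΔS = -9.80 × 10⁻⁵ + 1.1928 × 10⁻³ = 1.0948 × 10⁻³, so Δρ ≈ 1.123 kg m⁻³.
N² = (g/ρ₀)·Δρ/Δz = g·(Δρ/ρ₀)/Δz = 9.8 × 1.0948 × 10⁻³ / 116 = 9.2492 × 10⁻⁵ s⁻².
N = √(9.2492 × 10⁻⁵) = 9.6173 × 10⁻³ rad s⁻¹ → T = 2π/N = 653.32 s = 10.889 min ≈ 10.9 min.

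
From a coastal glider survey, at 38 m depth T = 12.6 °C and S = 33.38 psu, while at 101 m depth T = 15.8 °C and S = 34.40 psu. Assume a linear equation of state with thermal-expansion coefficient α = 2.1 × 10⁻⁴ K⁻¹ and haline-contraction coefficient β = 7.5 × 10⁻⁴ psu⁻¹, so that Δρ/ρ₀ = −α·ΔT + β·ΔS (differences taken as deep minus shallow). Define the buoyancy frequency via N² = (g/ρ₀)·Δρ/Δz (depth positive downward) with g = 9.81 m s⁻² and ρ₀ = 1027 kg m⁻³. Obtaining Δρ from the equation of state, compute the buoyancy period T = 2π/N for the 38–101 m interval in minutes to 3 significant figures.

ΔT = +3.2 K, ΔS = +1.02 psu (deep − shallow).
Δρ/ρ₀ = −αΔT + βΔS = -6.72 × 10⁻⁴ + 7.65 × 10⁻⁴ = 9.30 × 10⁻⁵, so Δρ ≈ 0.09551 kg m⁻³.
N² = (g/ρ₀)·Δρ/Δz = g·(Δρ/ρ₀)/Δz = 9.81 × 9.30 × 10⁻⁵ / 63 = 1.4481 × 10⁻⁵ s⁻².
N = √(1.4481 × 10⁻⁵) = 3.8054 × 10⁻³ rad s⁻¹ → T = 2π/N = 1.6511 × 10³ s = 27.518 min ≈ 27.5 min.

27.5 min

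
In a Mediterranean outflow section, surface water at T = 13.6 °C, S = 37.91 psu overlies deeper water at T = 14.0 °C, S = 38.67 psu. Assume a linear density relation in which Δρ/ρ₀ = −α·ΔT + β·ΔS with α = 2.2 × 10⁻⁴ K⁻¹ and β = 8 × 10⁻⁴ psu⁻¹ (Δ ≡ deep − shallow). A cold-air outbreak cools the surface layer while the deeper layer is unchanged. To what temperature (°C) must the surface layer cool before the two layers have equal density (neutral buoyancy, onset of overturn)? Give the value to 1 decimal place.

11.2 °C

Neutral buoyancy requires Δρ = 0, i.e. −α(T_deep − T_surf′) + β(S_deep − S_surf) = 0.
T_surf′ = T_deep − (β/α)·ΔS = 14.0 − (8 × 10⁻⁴/2.2 × 10⁻⁴)·(+0.76) = 11.236 °C.
Cooling required: 13.6 − (11.236) = 2.364 °C.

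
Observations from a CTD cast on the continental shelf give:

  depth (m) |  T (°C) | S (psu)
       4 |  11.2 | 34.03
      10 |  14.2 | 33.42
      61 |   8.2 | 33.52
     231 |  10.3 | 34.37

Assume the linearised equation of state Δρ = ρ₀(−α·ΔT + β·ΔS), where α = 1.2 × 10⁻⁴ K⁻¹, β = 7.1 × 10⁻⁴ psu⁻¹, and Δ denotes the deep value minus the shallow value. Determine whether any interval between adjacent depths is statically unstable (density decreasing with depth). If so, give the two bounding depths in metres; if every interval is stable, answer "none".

Evaluate Δρ/ρ₀ = −αΔT + βΔS across each adjacent pair:
  4–10 m: −αΔT+βΔS = −(1.2 × 10⁻⁴)(+3.0)+(7.1 × 10⁻⁴)(-0.61) = -7.9 × 10⁻⁴ → UNSTABLE
  10–61 m: −αΔT+βΔS = −(1.2 × 10⁻⁴)(-6.0)+(7.1 × 10⁻⁴)(+0.10) = 7.9 × 10⁻⁴ → stable
  61–231 m: −αΔT+βΔS = −(1.2 × 10⁻⁴)(+2.1)+(7.1 × 10⁻⁴)(+0.85) = 3.5 × 10⁻⁴ → stable
The 4–10 m interval has Δρ < 0: lighter water underlies denser water.

4–10 m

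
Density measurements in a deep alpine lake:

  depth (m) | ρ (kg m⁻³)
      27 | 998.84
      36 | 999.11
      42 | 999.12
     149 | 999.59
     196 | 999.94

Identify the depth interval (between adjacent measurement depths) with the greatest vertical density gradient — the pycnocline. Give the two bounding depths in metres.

27–36 m

Compute the density gradient over each adjacent pair:
  27–36 m: Δρ/Δz = 0.27/9 = 0.030 kg m⁻⁴
  36–42 m: Δρ/Δz = 0.01/6 = 1.7 × 10⁻³ kg m⁻⁴
  42–149 m: Δρ/Δz = 0.47/107 = 4.4 × 10⁻³ kg m⁻⁴
  149–196 m: Δρ/Δz = 0.35/47 = 7.4 × 10⁻³ kg m⁻⁴
The largest gradient is in the 27–36 m interval — the pycnocline.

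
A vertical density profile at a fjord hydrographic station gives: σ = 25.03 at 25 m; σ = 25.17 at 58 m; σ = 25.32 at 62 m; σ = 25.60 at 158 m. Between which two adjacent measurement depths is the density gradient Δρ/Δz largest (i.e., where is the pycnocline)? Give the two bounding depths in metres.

58–62 m

Compute the density gradient over each adjacent pair:
  25–58 m: Δρ/Δz = 0.14/33 = 4.2 × 10⁻³ kg m⁻⁴
  58–62 m: Δρ/Δz = 0.15/4 = 0.037 kg m⁻⁴
  62–158 m: Δρ/Δz = 0.28/96 = 2.9 × 10⁻³ kg m⁻⁴
The largest gradient is in the 58–62 m interval — the pycnocline.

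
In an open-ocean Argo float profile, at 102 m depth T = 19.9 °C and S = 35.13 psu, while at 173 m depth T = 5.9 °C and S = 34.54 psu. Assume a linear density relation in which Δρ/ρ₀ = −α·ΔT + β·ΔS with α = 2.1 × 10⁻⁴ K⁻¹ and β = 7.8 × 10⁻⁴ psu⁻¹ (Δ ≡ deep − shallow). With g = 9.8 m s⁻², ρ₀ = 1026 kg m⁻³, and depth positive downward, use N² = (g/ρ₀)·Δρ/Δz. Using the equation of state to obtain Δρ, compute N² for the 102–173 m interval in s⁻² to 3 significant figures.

ΔT = -14.0 K, ΔS = -0.59 psu (deep − shallow).
Δρ/ρ₀ = −αΔT + βΔS = 2.94 × 10⁻³ − 4.602 × 10⁻⁴ = 2.4798 × 10⁻³, so Δρ ≈ 2.544 kg m⁻³.
N² = (g/ρ₀)·Δρ/Δz = g·(Δρ/ρ₀)/Δz = 9.8 × 2.4798 × 10⁻³ / 71 = 3.4228 × 10⁻⁴ s⁻² ≈ 3.42 × 10⁻⁴ s⁻².

3.42 × 10⁻⁴ s⁻²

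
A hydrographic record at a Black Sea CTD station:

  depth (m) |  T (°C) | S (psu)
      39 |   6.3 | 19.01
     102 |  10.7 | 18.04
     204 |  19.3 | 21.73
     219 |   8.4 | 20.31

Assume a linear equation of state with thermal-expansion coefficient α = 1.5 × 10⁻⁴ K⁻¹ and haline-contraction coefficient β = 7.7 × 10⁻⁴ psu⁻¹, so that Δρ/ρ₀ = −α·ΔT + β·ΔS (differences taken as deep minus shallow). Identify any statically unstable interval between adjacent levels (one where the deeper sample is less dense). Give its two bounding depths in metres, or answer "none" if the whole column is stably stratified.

Evaluate Δρ/ρ₀ = −αΔT + βΔS across each adjacent pair:
  39–102 m: −αΔT+βΔS = −(1.5 × 10⁻⁴)(+4.4)+(7.7 × 10⁻⁴)(-0.97) = -1.4 × 10⁻³ → UNSTABLE
  102–204 m: −αΔT+βΔS = −(1.5 × 10⁻⁴)(+8.6)+(7.7 × 10⁻⁴)(+3.69) = 1.6 × 10⁻³ → stable
  204–219 m: −αΔT+βΔS = −(1.5 × 10⁻⁴)(-10.9)+(7.7 × 10⁻⁴)(-1.42) = 5.4 × 10⁻⁴ → stable
The 39–102 m interval has Δρ < 0: lighter water underlies denser water.

39–102 m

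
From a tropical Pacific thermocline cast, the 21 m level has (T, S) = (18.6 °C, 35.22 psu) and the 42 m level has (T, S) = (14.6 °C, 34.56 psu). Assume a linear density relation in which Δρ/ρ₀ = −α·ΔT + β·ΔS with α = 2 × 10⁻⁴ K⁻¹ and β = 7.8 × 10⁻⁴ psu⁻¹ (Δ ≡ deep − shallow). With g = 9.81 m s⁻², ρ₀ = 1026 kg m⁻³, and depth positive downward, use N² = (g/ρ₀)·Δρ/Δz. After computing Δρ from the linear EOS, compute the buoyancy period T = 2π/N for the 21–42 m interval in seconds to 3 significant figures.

544 s

ΔT = -4.0 K, ΔS = -0.66 psu (deep − shallow).
Δρ/ρ₀ = −αΔT + βΔS = 8.00 × 10⁻⁴ − 5.148 × 10⁻⁴ = 2.852 × 10⁻⁴, so Δρ ≈ 0.2926 kg m⁻³.
N² = (g/ρ₀)·Δρ/Δz = g·(Δρ/ρ₀)/Δz = 9.81 × 2.852 × 10⁻⁴ / 21 = 1.3323 × 10⁻⁴ s⁻².
N = √(1.3323 × 10⁻⁴) = 0.011543 rad s⁻¹ → T = 2π/N = 544.33 s ≈ 544 s.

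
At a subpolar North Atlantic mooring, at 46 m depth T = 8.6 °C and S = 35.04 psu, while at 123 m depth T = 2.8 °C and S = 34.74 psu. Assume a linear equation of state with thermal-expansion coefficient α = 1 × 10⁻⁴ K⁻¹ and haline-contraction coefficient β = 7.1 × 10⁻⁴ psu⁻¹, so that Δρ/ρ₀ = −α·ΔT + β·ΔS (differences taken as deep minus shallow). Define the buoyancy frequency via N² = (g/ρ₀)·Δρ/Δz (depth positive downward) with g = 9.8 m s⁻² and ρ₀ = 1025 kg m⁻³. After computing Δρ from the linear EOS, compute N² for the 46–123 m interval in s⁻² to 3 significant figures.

4.67 × 10⁻⁵ s⁻²

ΔT = -5.8 K, ΔS = -0.30 psu (deep − shallow).
Δρ/ρ₀ = −αΔT + βΔS = 5.80 × 10⁻⁴ − 2.13 × 10⁻⁴ = 3.67 × 10⁻⁴, so Δρ ≈ 0.3762 kg m⁻³.
N² = (g/ρ₀)·Δρ/Δz = g·(Δρ/ρ₀)/Δz = 9.8 × 3.67 × 10⁻⁴ / 77 = 4.6709 × 10⁻⁵ s⁻² ≈ 4.67 × 10⁻⁵ s⁻².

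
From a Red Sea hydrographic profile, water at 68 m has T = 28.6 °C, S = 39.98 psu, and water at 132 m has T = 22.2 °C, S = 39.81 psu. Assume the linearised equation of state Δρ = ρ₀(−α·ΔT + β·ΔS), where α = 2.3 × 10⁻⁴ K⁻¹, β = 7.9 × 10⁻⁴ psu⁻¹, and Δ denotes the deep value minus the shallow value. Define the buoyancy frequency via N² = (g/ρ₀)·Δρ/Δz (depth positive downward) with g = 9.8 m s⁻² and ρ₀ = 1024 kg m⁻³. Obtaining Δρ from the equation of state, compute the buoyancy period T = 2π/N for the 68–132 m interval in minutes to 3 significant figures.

ΔT = -6.4 K, ΔS = -0.17 psu (deep − shallow).
Δρ/ρ₀ = −αΔT + βΔS = 1.472 × 10⁻³ − 1.343 × 10⁻⁴ = 1.3377 × 10⁻³, so Δρ ≈ 1.370 kg m⁻³.
N² = (g/ρ₀)·Δρ/Δz = g·(Δρ/ρ₀)/Δz = 9.8 × 1.3377 × 10⁻³ / 64 = 2.0484 × 10⁻⁴ s⁻².
N = √(2.0484 × 10⁻⁴) = 0.014312 rad s⁻¹ → T = 2π/N = 439.02 s = 7.3170 min ≈ 7.32 min.

7.32 min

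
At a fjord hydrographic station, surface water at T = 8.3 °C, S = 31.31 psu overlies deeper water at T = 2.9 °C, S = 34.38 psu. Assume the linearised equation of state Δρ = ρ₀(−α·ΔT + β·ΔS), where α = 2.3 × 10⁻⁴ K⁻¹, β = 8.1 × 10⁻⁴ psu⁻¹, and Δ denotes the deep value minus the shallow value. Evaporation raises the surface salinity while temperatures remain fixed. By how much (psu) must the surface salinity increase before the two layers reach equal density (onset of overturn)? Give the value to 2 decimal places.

4.60 psu

Neutral buoyancy requires −α(T_deep − T_surf) + β(S_deep − S_surf′) = 0.
S_surf′ = S_deep − (α/β)·ΔT = 34.38 − (2.3 × 10⁻⁴/8.1 × 10⁻⁴)·(-5.4) = 35.9133 psu.
Increase required: 35.9133 − 31.31 = 4.6033 psu.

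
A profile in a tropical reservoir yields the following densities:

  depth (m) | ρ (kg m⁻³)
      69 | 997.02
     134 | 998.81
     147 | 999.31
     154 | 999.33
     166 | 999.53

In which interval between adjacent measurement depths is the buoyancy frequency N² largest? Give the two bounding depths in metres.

Compute the density gradient over each adjacent pair:
  69–134 m: Δρ/Δz = 1.79/65 = 0.028 kg m⁻⁴
  134–147 m: Δρ/Δz = 0.50/13 = 0.038 kg m⁻⁴
  147–154 m: Δρ/Δz = 0.02/7 = 2.9 × 10⁻³ kg m⁻⁴
  154–166 m: Δρ/Δz = 0.20/12 = 0.017 kg m⁻⁴
The largest gradient is in the 134–147 m interval — the pycnocline.

134–147 m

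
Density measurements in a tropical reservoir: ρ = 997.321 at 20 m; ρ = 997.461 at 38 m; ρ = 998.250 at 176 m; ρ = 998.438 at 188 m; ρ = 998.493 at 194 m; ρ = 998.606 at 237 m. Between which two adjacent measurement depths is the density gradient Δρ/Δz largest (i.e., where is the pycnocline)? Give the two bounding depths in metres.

176–188 m

Compute the density gradient over each adjacent pair:
  20–38 m: Δρ/Δz = 0.140/18 = 7.8 × 10⁻³ kg m⁻⁴
  38–176 m: Δρ/Δz = 0.789/138 = 5.7 × 10⁻³ kg m⁻⁴
  176–188 m: Δρ/Δz = 0.188/12 = 0.016 kg m⁻⁴
  188–194 m: Δρ/Δz = 0.055/6 = 9.2 × 10⁻³ kg m⁻⁴
  194–237 m: Δρ/Δz = 0.113/43 = 2.6 × 10⁻³ kg m⁻⁴
The largest gradient is in the 176–188 m interval — the pycnocline.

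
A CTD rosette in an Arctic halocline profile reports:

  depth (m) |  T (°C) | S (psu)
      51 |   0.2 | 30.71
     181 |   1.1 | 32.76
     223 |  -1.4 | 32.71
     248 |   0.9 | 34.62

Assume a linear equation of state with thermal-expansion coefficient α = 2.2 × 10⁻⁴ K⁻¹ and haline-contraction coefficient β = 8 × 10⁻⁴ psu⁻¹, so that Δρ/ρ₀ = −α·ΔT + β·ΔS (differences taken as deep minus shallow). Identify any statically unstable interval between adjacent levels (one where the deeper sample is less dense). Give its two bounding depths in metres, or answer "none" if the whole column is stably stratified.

Evaluate Δρ/ρ₀ = −αΔT + βΔS across each adjacent pair:
  51–181 m: −αΔT+βΔS = −(2.2 × 10⁻⁴)(+0.9)+(8 × 10⁻⁴)(+2.05) = 1.4 × 10⁻³ → stable
  181–223 m: −αΔT+βΔS = −(2.2 × 10⁻⁴)(-2.5)+(8 × 10⁻⁴)(-0.05) = 5.1 × 10⁻⁴ → stable
  223–248 m: −αΔT+βΔS = −(2.2 × 10⁻⁴)(+2.3)+(8 × 10⁻⁴)(+1.91) = 1.0 × 10⁻³ → stable
Every interval has Δρ > 0: the column is stably stratified throughout.

none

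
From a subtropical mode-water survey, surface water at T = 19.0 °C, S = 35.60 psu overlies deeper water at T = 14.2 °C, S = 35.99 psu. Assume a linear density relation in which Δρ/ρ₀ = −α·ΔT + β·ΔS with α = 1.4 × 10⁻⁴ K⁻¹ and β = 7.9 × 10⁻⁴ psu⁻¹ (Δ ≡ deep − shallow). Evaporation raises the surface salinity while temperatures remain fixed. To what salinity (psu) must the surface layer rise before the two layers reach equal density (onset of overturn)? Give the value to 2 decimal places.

Neutral buoyancy requires −α(T_deep − T_surf) + β(S_deep − S_surf′) = 0.
S_surf′ = S_deep − (α/β)·ΔT = 35.99 − (1.4 × 10⁻⁴/7.9 × 10⁻⁴)·(-4.8) = 36.8406 psu.
Increase required: 36.8406 − 35.60 = 1.2406 psu.

36.84 psu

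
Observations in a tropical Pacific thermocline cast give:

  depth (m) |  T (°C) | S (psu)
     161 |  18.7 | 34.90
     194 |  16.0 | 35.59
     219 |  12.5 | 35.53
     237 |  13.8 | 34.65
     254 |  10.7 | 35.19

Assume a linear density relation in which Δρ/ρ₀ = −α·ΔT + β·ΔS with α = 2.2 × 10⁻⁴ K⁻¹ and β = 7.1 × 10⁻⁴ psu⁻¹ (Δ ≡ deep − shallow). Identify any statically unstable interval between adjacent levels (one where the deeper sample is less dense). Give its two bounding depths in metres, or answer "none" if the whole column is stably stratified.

Evaluate Δρ/ρ₀ = −αΔT + βΔS across each adjacent pair:
  161–194 m: −αΔT+βΔS = −(2.2 × 10⁻⁴)(-2.7)+(7.1 × 10⁻⁴)(+0.69) = 1.1 × 10⁻³ → stable
  194–219 m: −αΔT+βΔS = −(2.2 × 10⁻⁴)(-3.5)+(7.1 × 10⁻⁴)(-0.06) = 7.3 × 10⁻⁴ → stable
  219–237 m: −αΔT+βΔS = −(2.2 × 10⁻⁴)(+1.3)+(7.1 × 10⁻⁴)(-0.88) = -9.1 × 10⁻⁴ → UNSTABLE
  237–254 m: −αΔT+βΔS = −(2.2 × 10⁻⁴)(-3.1)+(7.1 × 10⁻⁴)(+0.54) = 1.1 × 10⁻³ → stable
The 219–237 m interval has Δρ < 0: lighter water underlies denser water.

219–237 m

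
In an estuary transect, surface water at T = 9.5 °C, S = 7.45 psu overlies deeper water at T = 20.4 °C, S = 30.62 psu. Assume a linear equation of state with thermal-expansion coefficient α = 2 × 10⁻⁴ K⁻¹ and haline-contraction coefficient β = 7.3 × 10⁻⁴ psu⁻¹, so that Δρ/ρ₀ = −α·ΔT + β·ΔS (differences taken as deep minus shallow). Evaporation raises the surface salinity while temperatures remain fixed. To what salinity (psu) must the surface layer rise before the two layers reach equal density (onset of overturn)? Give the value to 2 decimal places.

Neutral buoyancy requires −α(T_deep − T_surf) + β(S_deep − S_surf′) = 0.
S_surf′ = S_deep − (α/β)·ΔT = 30.62 − (2 × 10⁻⁴/7.3 × 10⁻⁴)·(+10.9) = 27.6337 psu.
Increase required: 27.6337 − 7.45 = 20.1837 psu.

27.63 psu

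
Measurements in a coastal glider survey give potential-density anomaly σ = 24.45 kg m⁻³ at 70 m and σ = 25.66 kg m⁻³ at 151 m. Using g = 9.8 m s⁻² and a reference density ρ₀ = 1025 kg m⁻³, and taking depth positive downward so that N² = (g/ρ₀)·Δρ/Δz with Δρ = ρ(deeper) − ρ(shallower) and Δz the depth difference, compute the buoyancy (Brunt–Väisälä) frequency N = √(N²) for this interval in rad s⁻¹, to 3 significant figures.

0.0120 rad s⁻¹

Δρ = 1025.66 − 1024.45 = 1.21 kg m⁻³ over Δz = 151 − 70 = 81 m.
N² = (9.8/1025) × (1.21/81) = 1.4282 × 10⁻⁴ s⁻².
N = √(1.4282 × 10⁻⁴) = 0.011951 rad s⁻¹ ≈ 0.0120 rad s⁻¹.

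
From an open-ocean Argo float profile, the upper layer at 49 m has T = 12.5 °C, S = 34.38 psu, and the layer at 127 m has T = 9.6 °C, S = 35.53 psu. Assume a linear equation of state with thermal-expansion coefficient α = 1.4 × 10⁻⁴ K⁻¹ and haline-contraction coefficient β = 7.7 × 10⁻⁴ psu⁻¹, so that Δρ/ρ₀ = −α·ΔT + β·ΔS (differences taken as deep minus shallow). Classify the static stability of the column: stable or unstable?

ΔT = 9.6 − 12.5 = -2.9 K and ΔS = 35.53 − 34.38 = +1.15 psu (deep − shallow).
−αΔT = 4.06 × 10⁻⁴; βΔS = 8.855 × 10⁻⁴; sum Δρ/ρ₀ = 1.2915 × 10⁻³.
Δρ/ρ₀ > 0, so Δρ > 0: deeper water is denser → statically stable.

stable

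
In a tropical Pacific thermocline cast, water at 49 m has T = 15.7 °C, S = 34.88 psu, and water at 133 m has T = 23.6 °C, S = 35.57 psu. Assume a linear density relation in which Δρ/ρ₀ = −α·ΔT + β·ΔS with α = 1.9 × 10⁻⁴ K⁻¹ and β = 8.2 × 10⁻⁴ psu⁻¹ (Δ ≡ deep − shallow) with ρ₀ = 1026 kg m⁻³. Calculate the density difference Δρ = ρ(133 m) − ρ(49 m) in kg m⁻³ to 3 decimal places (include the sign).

-0.960 kg m⁻³

ΔT = +7.9 K, ΔS = +0.69 psu (deep − shallow).
Δρ/ρ₀ = −(1.9 × 10⁻⁴)(+7.9) + (8.2 × 10⁻⁴)(+0.69) = -9.352 × 10⁻⁴.
Δρ = 1026 × (-9.352 × 10⁻⁴) = -0.960 kg m⁻³.
Negative Δρ: lighter below, statically unstable.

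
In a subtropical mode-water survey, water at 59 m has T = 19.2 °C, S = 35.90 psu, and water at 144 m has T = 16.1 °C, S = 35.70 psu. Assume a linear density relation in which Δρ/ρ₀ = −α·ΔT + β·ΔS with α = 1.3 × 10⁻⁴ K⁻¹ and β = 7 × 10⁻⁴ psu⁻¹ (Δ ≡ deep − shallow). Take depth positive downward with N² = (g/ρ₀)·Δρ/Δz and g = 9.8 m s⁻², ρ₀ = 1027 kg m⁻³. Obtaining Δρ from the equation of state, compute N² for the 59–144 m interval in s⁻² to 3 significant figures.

3.03 × 10⁻⁵ s⁻²

ΔT = -3.1 K, ΔS = -0.20 psu (deep − shallow).
Δρ/ρ₀ = −αΔT + βΔS = 4.03 × 10⁻⁴ − 1.40 × 10⁻⁴ = 2.63 × 10⁻⁴, so Δρ ≈ 0.2701 kg m⁻³.
N² = (g/ρ₀)·Δρ/Δz = g·(Δρ/ρ₀)/Δz = 9.8 × 2.63 × 10⁻⁴ / 85 = 3.0322 × 10⁻⁵ s⁻² ≈ 3.03 × 10⁻⁵ s⁻².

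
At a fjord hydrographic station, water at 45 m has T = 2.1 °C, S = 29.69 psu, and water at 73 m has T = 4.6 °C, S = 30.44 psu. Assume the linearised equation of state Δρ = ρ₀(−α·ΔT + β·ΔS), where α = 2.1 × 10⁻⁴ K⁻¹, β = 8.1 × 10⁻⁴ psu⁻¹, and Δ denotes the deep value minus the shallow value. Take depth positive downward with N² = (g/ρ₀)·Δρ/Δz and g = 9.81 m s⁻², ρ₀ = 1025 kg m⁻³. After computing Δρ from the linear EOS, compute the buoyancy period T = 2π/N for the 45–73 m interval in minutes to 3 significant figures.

ΔT = +2.5 K, ΔS = +0.75 psu (deep − shallow).
Δρ/ρ₀ = −αΔT + βΔS = -5.25 × 10⁻⁴ + 6.075 × 10⁻⁴ = 8.25 × 10⁻⁵, so Δρ ≈ 0.08456 kg m⁻³.
N² = (g/ρ₀)·Δρ/Δz = g·(Δρ/ρ₀)/Δz = 9.81 × 8.25 × 10⁻⁵ / 28 = 2.8904 × 10⁻⁵ s⁻².
N = √(2.8904 × 10⁻⁵) = 5.3762 × 10⁻³ rad s⁻¹ → T = 2π/N = 1.1687 × 10³ s = 19.478 min ≈ 19.5 min.

19.5 min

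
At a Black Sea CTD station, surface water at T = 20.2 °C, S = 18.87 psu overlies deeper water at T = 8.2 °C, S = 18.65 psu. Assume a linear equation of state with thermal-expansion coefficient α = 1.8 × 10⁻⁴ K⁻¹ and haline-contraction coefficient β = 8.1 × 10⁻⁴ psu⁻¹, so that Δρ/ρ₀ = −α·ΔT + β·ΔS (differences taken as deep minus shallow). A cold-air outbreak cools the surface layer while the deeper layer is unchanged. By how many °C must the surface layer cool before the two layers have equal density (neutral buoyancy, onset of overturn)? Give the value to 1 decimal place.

11.0 °C

Neutral buoyancy requires Δρ = 0, i.e. −α(T_deep − T_surf′) + β(S_deep − S_surf) = 0.
T_surf′ = T_deep − (β/α)·ΔS = 8.2 − (8.1 × 10⁻⁴/1.8 × 10⁻⁴)·(-0.22) = 9.190 °C.
Cooling required: 20.2 − (9.190) = 11.010 °C.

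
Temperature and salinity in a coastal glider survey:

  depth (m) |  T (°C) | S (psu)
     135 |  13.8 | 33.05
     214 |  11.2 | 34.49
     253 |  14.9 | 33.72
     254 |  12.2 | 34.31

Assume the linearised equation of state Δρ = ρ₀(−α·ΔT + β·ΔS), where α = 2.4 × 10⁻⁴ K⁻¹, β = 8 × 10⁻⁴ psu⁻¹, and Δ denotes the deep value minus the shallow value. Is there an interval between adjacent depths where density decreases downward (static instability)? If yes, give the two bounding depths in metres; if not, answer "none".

214–253 m

Evaluate Δρ/ρ₀ = −αΔT + βΔS across each adjacent pair:
  135–214 m: −αΔT+βΔS = −(2.4 × 10⁻⁴)(-2.6)+(8 × 10⁻⁴)(+1.44) = 1.8 × 10⁻³ → stable
  214–253 m: −αΔT+βΔS = −(2.4 × 10⁻⁴)(+3.7)+(8 × 10⁻⁴)(-0.77) = -1.5 × 10⁻³ → UNSTABLE
  253–254 m: −αΔT+βΔS = −(2.4 × 10⁻⁴)(-2.7)+(8 × 10⁻⁴)(+0.59) = 1.1 × 10⁻³ → stable
The 214–253 m interval has Δρ < 0: lighter water underlies denser water.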